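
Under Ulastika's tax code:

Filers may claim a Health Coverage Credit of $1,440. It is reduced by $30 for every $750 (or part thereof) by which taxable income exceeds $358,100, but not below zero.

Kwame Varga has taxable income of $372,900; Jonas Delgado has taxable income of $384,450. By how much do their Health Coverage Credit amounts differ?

$480

Kwame ($372,900): Health Coverage Credit: income exceeds $358,100 by $14,800, which is 20 full-or-partial $750 increments; reduction = 20 × $30 = $600, leaving $840.
Jonas ($384,450): Health Coverage Credit: income exceeds $358,100 by $26,350, which is 36 full-or-partial $750 increments; reduction = 36 × $30 = $1,080, leaving $360.
Difference: |$840 − $360| = $480.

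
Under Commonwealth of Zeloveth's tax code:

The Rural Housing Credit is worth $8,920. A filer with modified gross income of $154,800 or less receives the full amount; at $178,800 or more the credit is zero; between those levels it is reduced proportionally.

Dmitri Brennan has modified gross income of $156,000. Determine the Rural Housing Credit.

$8,474

Rural Housing Credit: $156,000 is $1,200 into a $24,000 phase-out range, leaving 22,800/24,000 of the credit: $8,920 × 22,800/24,000 = $8,474.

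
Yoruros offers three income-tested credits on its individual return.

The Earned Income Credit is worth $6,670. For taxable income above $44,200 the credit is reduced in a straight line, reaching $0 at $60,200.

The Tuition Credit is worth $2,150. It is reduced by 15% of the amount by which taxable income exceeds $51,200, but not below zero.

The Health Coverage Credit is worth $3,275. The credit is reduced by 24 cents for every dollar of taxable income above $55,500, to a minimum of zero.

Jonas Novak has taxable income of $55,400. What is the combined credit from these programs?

Earned Income Credit: $55,400 is $11,200 into a $16,000 phase-out range, leaving 4,800/16,000 of the credit: $6,670 × 4,800/16,000 = $2,001.
Tuition Credit: 15% of the $4,200 excess over $51,200 is $630; credit = $2,150 − $630 = $1,520.
Health Coverage Credit: $55,400 is at or below the $55,500 threshold, so the full $3,275 applies.
Total: $2,001 + $1,520 + $3,275 = $6,796.

$6,796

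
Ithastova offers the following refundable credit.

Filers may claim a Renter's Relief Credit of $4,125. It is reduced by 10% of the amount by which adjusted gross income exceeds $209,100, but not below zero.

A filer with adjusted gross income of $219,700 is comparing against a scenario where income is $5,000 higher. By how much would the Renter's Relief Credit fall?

At $219,700 — 10% of the $10,600 excess over $209,100 is $1,060; credit = $4,125 − $1,060 = $3,065.
At $224,700 — 10% of the $15,600 excess over $209,100 is $1,560; credit = $4,125 − $1,560 = $2,565.
Lost: $3,065 − $2,565 = $500.

$500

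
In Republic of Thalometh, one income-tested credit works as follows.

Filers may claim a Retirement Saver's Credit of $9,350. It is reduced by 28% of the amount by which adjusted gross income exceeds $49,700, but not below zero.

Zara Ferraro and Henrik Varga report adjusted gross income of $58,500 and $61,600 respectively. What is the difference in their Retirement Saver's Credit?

$868

Zara ($58,500): Retirement Saver's Credit: 28% of the $8,800 excess over $49,700 is $2,464; credit = $9,350 − $2,464 = $6,886.
Henrik ($61,600): Retirement Saver's Credit: 28% of the $11,900 excess over $49,700 is $3,332; credit = $9,350 − $3,332 = $6,018.
Difference: |$6,886 − $6,018| = $868.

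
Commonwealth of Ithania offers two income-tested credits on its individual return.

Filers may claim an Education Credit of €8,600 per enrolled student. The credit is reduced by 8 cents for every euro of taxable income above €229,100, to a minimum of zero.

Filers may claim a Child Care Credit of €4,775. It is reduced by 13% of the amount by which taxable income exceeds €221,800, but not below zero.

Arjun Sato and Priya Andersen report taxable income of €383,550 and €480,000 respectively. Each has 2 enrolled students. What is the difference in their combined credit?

€4,844

Arjun (€383,550): Education Credit: base = 2 × €8,600 = €17,200. 8% of the €154,450 excess over €229,100 is €12,356; credit = €17,200 − €12,356 = €4,844. Child Care Credit: 13% of the €161,750 excess over €221,800 is €21,027.50 ≥ base, so the credit is €0. total €4,844 + €0 = €4,844
Priya (€480,000): Education Credit: base = 2 × €8,600 = €17,200. 8% of the €250,900 excess over €229,100 is €20,072 ≥ base, so the credit is €0. Child Care Credit: 13% of the €258,200 excess over €221,800 is €33,566 ≥ base, so the credit is €0. total €0 + €0 = €0
Difference: |€4,844 − €0| = €4,844.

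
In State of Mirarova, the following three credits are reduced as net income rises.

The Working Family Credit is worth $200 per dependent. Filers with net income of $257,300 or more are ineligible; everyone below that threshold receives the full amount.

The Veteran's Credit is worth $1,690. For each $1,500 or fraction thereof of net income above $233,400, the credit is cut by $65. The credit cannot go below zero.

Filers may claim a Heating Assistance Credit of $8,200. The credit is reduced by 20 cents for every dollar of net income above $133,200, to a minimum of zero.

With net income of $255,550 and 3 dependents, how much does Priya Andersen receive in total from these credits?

$1,315

Working Family Credit: base = 3 × $200 = $600. $255,550 is below the $257,300 cutoff, so the full $600 applies.
Veteran's Credit: income exceeds $233,400 by $22,150, which is 15 full-or-partial $1,500 increments; reduction = 15 × $65 = $975, leaving $715.
Heating Assistance Credit: 20% of the $122,350 excess over $133,200 is $24,470 ≥ base, so the credit is $0.
Total: $600 + $715 + $0 = $1,315.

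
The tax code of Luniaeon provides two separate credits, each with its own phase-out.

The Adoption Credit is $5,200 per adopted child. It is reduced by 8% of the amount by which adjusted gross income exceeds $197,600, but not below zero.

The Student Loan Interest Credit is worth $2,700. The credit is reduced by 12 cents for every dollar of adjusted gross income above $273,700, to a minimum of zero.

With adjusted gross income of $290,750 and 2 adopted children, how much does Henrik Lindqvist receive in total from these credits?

$3,602

Adoption Credit: base = 2 × $5,200 = $10,400. 8% of the $93,150 excess over $197,600 is $7,452; credit = $10,400 − $7,452 = $2,948.
Student Loan Interest Credit: 12% of the $17,050 excess over $273,700 is $2,046; credit = $2,700 − $2,046 = $654.
Total: $2,948 + $654 = $3,602.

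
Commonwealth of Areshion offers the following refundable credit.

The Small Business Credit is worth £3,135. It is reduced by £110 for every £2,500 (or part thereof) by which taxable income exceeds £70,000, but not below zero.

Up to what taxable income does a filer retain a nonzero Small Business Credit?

After 28 increments the reduction is 28 × £110 = £3,080, leaving £55; one more increment wipes it out. Increment 28 ends at excess 28 × £2,500 = £70,000, so the highest qualifying income is £70,000 + £70,000 = £140,000.

£140,000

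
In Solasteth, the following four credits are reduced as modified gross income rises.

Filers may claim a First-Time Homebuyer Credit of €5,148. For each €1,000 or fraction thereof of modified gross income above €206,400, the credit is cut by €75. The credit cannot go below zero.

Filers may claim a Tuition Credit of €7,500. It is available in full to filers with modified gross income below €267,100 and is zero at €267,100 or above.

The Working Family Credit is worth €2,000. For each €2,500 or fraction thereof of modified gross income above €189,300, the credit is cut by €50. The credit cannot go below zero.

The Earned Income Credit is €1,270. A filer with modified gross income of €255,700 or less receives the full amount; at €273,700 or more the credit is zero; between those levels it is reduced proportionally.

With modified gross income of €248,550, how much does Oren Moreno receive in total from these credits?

€11,493

First-Time Homebuyer Credit: income exceeds €206,400 by €42,150, which is 43 full-or-partial €1,000 increments; reduction = 43 × €75 = €3,225, leaving €1,923.
Tuition Credit: €248,550 is below the €267,100 cutoff, so the full €7,500 applies.
Working Family Credit: income exceeds €189,300 by €59,250, which is 24 full-or-partial €2,500 increments; reduction = 24 × €50 = €1,200, leaving €800.
Earned Income Credit: €248,550 is at or below the €255,700 threshold, so the full €1,270 applies.
Total: €1,923 + €7,500 + €800 + €1,270 = €11,493.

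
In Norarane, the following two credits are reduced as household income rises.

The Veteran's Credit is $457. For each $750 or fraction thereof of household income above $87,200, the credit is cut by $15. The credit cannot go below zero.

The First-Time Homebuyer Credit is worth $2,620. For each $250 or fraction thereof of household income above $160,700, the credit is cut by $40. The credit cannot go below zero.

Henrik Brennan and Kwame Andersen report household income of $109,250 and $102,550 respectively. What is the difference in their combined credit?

$135

Henrik ($109,250): Veteran's Credit: income exceeds $87,200 by $22,050, which is 30 full-or-partial $750 increments; reduction = 30 × $15 = $450, leaving $7. First-Time Homebuyer Credit: $109,250 is at or below the $160,700 threshold, so the full $2,620 applies. total $7 + $2,620 = $2,627
Kwame ($102,550): Veteran's Credit: income exceeds $87,200 by $15,350, which is 21 full-or-partial $750 increments; reduction = 21 × $15 = $315, leaving $142. First-Time Homebuyer Credit: $102,550 is at or below the $160,700 threshold, so the full $2,620 applies. total $142 + $2,620 = $2,762
Difference: |$2,627 − $2,762| = $135.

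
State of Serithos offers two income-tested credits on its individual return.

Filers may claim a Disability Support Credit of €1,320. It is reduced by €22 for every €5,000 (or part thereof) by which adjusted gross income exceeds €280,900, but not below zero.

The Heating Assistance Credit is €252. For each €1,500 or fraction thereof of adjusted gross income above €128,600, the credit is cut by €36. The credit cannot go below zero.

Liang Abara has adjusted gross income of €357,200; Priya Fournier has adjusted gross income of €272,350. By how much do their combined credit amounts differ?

Liang (€357,200): Disability Support Credit: income exceeds €280,900 by €76,300, which is 16 full-or-partial €5,000 increments; reduction = 16 × €22 = €352, leaving €968. Heating Assistance Credit: income exceeds €128,600 by €228,600 → 153 increments × €36 = €5,508 ≥ base, so the credit is €0. total €968 + €0 = €968
Priya (€272,350): Disability Support Credit: €272,350 is at or below the €280,900 threshold, so the full €1,320 applies. Heating Assistance Credit: income exceeds €128,600 by €143,750 → 96 increments × €36 = €3,456 ≥ base, so the credit is €0. total €1,320 + €0 = €1,320
Difference: |€968 − €1,320| = €352.

€352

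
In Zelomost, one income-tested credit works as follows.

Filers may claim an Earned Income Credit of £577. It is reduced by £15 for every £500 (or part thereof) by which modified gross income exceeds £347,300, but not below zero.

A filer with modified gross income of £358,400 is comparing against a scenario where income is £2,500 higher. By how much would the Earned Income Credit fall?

At £358,400 — income exceeds £347,300 by £11,100, which is 23 full-or-partial £500 increments; reduction = 23 × £15 = £345, leaving £232.
At £360,900 — income exceeds £347,300 by £13,600, which is 28 full-or-partial £500 increments; reduction = 28 × £15 = £420, leaving £157.
Lost: £232 − £157 = £75.

£75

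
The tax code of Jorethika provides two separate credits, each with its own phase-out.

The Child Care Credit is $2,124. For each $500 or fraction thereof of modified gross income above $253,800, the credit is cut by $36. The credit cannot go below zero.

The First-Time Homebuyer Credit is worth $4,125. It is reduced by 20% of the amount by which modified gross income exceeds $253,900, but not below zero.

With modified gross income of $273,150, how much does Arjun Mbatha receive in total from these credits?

Child Care Credit: income exceeds $253,800 by $19,350, which is 39 full-or-partial $500 increments; reduction = 39 × $36 = $1,404, leaving $720.
First-Time Homebuyer Credit: 20% of the $19,250 excess over $253,900 is $3,850; credit = $4,125 − $3,850 = $275.
Total: $720 + $275 = $995.

$995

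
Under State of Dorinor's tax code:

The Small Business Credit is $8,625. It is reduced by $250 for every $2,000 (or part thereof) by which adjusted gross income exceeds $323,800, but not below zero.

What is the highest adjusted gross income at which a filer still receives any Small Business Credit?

After 34 increments the reduction is 34 × $250 = $8,500, leaving $125; one more increment wipes it out. Increment 34 ends at excess 34 × $2,000 = $68,000, so the highest qualifying income is $323,800 + $68,000 = $391,800.

$391,800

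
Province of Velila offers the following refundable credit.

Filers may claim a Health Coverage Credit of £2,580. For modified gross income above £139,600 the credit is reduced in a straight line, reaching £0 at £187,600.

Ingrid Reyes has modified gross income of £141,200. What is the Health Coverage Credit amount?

Health Coverage Credit: £141,200 is £1,600 into a £48,000 phase-out range, leaving 46,400/48,000 of the credit: £2,580 × 46,400/48,000 = £2,494.

£2,494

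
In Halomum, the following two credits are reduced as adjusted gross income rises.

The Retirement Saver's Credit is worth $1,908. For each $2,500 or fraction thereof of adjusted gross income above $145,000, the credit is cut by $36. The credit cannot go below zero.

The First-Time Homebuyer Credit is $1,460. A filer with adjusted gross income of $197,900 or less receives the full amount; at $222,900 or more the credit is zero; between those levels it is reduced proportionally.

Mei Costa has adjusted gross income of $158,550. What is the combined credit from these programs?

Retirement Saver's Credit: income exceeds $145,000 by $13,550, which is 6 full-or-partial $2,500 increments; reduction = 6 × $36 = $216, leaving $1,692.
First-Time Homebuyer Credit: $158,550 is at or below the $197,900 threshold, so the full $1,460 applies.
Total: $1,692 + $1,460 = $3,152.

$3,152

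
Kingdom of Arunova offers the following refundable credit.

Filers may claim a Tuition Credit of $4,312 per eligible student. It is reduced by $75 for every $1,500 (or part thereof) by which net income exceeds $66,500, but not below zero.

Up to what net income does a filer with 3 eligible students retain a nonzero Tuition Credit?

Full credit = 3 × $4,312 = $12,936.
After 172 increments the reduction is 172 × $75 = $12,900, leaving $36; one more increment wipes it out. Increment 172 ends at excess 172 × $1,500 = $258,000, so the highest qualifying income is $66,500 + $258,000 = $324,500.

$324,500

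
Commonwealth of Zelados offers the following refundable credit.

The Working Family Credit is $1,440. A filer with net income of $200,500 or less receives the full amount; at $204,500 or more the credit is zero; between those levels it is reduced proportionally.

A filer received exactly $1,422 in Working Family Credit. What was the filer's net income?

$1,422 is 1,422/1,440 of the full $1,440, so 18/1,440 of the $4,000 range has been used: income = $200,500 + $4,000 × 18/1,440 = $200,550.

$200,550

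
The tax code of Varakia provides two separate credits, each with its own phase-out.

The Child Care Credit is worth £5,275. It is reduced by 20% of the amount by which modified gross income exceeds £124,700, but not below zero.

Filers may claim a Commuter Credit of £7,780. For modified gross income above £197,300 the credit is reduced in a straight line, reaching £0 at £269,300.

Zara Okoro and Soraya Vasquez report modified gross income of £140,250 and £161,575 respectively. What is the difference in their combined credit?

Zara (£140,250): Child Care Credit: 20% of the £15,550 excess over £124,700 is £3,110; credit = £5,275 − £3,110 = £2,165. Commuter Credit: £140,250 is at or below the £197,300 threshold, so the full £7,780 applies. total £2,165 + £7,780 = £9,945
Soraya (£161,575): Child Care Credit: 20% of the £36,875 excess over £124,700 is £7,375 ≥ base, so the credit is £0. Commuter Credit: £161,575 is at or below the £197,300 threshold, so the full £7,780 applies. total £0 + £7,780 = £7,780
Difference: |£9,945 − £7,780| = £2,165.

£2,165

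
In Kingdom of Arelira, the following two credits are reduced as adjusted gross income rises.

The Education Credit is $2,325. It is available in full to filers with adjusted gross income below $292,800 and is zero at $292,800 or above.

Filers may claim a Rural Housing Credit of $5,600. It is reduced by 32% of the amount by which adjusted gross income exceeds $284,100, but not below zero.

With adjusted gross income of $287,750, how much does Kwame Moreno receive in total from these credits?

$6,757

Education Credit: $287,750 is below the $292,800 cutoff, so the full $2,325 applies.
Rural Housing Credit: 32% of the $3,650 excess over $284,100 is $1,168; credit = $5,600 − $1,168 = $4,432.
Total: $2,325 + $4,432 = $6,757.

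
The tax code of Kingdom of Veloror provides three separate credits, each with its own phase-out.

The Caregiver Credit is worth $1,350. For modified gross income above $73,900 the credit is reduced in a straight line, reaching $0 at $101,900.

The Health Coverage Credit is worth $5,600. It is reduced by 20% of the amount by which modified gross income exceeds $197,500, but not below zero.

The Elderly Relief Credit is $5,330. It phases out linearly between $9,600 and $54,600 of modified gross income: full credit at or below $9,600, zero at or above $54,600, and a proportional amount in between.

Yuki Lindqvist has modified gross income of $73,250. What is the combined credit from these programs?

Caregiver Credit: $73,250 is at or below the $73,900 threshold, so the full $1,350 applies.
Health Coverage Credit: $73,250 is at or below the $197,500 threshold, so the full $5,600 applies.
Elderly Relief Credit: $73,250 is at or above $54,600, so the credit is $0.
Total: $1,350 + $5,600 + $0 = $6,950.

$6,950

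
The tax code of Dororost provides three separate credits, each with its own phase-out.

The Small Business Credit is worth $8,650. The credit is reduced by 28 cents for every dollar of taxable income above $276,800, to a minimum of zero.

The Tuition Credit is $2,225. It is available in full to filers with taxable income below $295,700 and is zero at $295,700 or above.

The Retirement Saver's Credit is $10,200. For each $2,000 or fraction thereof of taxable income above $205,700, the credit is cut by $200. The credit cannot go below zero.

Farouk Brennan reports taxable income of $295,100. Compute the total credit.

$6,951

Small Business Credit: 28% of the $18,300 excess over $276,800 is $5,124; credit = $8,650 − $5,124 = $3,526.
Tuition Credit: $295,100 is below the $295,700 cutoff, so the full $2,225 applies.
Retirement Saver's Credit: income exceeds $205,700 by $89,400, which is 45 full-or-partial $2,000 increments; reduction = 45 × $200 = $9,000, leaving $1,200.
Total: $3,526 + $2,225 + $1,200 = $6,951.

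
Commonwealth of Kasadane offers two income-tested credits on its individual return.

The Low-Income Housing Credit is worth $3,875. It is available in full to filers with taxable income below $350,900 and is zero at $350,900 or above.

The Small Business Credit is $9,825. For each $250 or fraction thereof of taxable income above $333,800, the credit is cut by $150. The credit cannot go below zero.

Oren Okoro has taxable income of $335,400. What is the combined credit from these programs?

Low-Income Housing Credit: $335,400 is below the $350,900 cutoff, so the full $3,875 applies.
Small Business Credit: income exceeds $333,800 by $1,600, which is 7 full-or-partial $250 increments; reduction = 7 × $150 = $1,050, leaving $8,775.
Total: $3,875 + $8,775 = $12,650.

$12,650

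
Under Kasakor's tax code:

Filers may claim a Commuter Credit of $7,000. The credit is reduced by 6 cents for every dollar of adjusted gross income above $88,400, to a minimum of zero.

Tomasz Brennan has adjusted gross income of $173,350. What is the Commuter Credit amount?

$1,903

Commuter Credit: 6% of the $84,950 excess over $88,400 is $5,097; credit = $7,000 − $5,097 = $1,903.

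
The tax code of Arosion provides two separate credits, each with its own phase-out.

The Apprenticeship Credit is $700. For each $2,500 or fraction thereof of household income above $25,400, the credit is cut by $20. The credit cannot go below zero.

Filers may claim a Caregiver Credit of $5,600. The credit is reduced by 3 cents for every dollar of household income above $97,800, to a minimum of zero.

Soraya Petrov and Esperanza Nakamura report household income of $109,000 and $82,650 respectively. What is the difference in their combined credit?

Soraya ($109,000): Apprenticeship Credit: income exceeds $25,400 by $83,600, which is 34 full-or-partial $2,500 increments; reduction = 34 × $20 = $680, leaving $20. Caregiver Credit: 3% of the $11,200 excess over $97,800 is $336; credit = $5,600 − $336 = $5,264. total $20 + $5,264 = $5,284
Esperanza ($82,650): Apprenticeship Credit: income exceeds $25,400 by $57,250, which is 23 full-or-partial $2,500 increments; reduction = 23 × $20 = $460, leaving $240. Caregiver Credit: $82,650 is at or below the $97,800 threshold, so the full $5,600 applies. total $240 + $5,600 = $5,840
Difference: |$5,284 − $5,840| = $556.

$556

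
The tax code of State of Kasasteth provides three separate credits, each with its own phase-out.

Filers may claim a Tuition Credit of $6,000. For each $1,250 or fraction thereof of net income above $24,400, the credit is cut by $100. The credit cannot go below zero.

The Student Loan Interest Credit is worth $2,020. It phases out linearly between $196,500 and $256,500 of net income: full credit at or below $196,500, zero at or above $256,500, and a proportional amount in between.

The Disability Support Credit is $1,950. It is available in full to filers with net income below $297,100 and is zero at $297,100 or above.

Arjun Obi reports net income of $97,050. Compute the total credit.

Tuition Credit: income exceeds $24,400 by $72,650, which is 59 full-or-partial $1,250 increments; reduction = 59 × $100 = $5,900, leaving $100.
Student Loan Interest Credit: $97,050 is at or below the $196,500 threshold, so the full $2,020 applies.
Disability Support Credit: $97,050 is below the $297,100 cutoff, so the full $1,950 applies.
Total: $100 + $2,020 + $1,950 = $4,070.

$4,070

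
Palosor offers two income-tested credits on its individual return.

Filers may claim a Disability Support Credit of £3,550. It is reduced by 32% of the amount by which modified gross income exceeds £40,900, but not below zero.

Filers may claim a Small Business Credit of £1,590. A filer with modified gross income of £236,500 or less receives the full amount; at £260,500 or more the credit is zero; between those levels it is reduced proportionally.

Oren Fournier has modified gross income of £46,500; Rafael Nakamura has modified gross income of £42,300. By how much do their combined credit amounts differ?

£1,344

Oren (£46,500): Disability Support Credit: 32% of the £5,600 excess over £40,900 is £1,792; credit = £3,550 − £1,792 = £1,758. Small Business Credit: £46,500 is at or below the £236,500 threshold, so the full £1,590 applies. total £1,758 + £1,590 = £3,348
Rafael (£42,300): Disability Support Credit: 32% of the £1,400 excess over £40,900 is £448; credit = £3,550 − £448 = £3,102. Small Business Credit: £42,300 is at or below the £236,500 threshold, so the full £1,590 applies. total £3,102 + £1,590 = £4,692
Difference: |£3,348 − £4,692| = £1,344.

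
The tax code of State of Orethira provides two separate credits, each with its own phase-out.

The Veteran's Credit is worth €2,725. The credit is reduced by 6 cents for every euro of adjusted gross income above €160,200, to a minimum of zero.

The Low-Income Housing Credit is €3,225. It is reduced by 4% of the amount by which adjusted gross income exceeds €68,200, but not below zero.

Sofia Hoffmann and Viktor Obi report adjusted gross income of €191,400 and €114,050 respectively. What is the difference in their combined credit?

€3,263

Sofia (€191,400): Veteran's Credit: 6% of the €31,200 excess over €160,200 is €1,872; credit = €2,725 − €1,872 = €853. Low-Income Housing Credit: 4% of the €123,200 excess over €68,200 is €4,928 ≥ base, so the credit is €0. total €853 + €0 = €853
Viktor (€114,050): Veteran's Credit: €114,050 is at or below the €160,200 threshold, so the full €2,725 applies. Low-Income Housing Credit: 4% of the €45,850 excess over €68,200 is €1,834; credit = €3,225 − €1,834 = €1,391. total €2,725 + €1,391 = €4,116
Difference: |€853 − €4,116| = €3,263.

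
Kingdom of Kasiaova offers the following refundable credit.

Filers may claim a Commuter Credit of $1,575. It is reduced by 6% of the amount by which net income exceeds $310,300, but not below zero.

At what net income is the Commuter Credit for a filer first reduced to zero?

The credit falls by 6% of each dollar above $310,300, so it reaches zero when the excess is $1,575 / 6% = $26,250: income = $310,300 + $26,250 = $336,550.

$336,550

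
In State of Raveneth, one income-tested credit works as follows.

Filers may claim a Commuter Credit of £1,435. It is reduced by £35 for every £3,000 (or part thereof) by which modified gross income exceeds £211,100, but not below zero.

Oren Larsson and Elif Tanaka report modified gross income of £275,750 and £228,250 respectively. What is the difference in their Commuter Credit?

£560

Oren (£275,750): Commuter Credit: income exceeds £211,100 by £64,650, which is 22 full-or-partial £3,000 increments; reduction = 22 × £35 = £770, leaving £665.
Elif (£228,250): Commuter Credit: income exceeds £211,100 by £17,150, which is 6 full-or-partial £3,000 increments; reduction = 6 × £35 = £210, leaving £1,225.
Difference: |£665 − £1,225| = £560.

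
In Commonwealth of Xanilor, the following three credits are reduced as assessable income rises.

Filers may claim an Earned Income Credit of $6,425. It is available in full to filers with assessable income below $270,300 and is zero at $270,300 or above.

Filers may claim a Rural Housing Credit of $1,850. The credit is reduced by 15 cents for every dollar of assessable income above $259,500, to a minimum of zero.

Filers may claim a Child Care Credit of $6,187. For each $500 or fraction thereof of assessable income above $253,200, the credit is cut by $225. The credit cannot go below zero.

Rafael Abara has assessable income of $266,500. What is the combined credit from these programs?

Earned Income Credit: $266,500 is below the $270,300 cutoff, so the full $6,425 applies.
Rural Housing Credit: 15% of the $7,000 excess over $259,500 is $1,050; credit = $1,850 − $1,050 = $800.
Child Care Credit: income exceeds $253,200 by $13,300, which is 27 full-or-partial $500 increments; reduction = 27 × $225 = $6,075, leaving $112.
Total: $6,425 + $800 + $112 = $7,337.

$7,337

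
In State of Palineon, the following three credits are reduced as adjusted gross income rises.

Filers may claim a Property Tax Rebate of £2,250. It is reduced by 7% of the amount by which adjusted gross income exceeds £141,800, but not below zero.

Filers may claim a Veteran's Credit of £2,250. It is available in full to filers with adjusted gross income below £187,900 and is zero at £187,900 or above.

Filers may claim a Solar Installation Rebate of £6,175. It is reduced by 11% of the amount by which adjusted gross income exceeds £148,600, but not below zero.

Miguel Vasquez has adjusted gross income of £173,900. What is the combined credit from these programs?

Property Tax Rebate: 7% of the £32,100 excess over £141,800 is £2,247; credit = £2,250 − £2,247 = £3.
Veteran's Credit: £173,900 is below the £187,900 cutoff, so the full £2,250 applies.
Solar Installation Rebate: 11% of the £25,300 excess over £148,600 is £2,783; credit = £6,175 − £2,783 = £3,392.
Total: £3 + £2,250 + £3,392 = £5,645.

£5,645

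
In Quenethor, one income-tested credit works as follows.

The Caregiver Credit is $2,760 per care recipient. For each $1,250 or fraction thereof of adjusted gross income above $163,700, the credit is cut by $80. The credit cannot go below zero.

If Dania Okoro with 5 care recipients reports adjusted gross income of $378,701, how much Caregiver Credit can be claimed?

Caregiver Credit: base = 5 × $2,760 = $13,800. income exceeds $163,700 by $215,001 → 173 increments × $80 = $13,840 ≥ base, so the credit is $0.

$0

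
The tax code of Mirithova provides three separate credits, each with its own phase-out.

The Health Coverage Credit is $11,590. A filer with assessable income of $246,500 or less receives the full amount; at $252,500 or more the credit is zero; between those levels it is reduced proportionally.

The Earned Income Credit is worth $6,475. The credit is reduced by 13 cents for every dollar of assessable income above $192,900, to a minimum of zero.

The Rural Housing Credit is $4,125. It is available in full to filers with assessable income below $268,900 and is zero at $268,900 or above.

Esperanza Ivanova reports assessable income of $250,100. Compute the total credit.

$8,761

Health Coverage Credit: $250,100 is $3,600 into a $6,000 phase-out range, leaving 2,400/6,000 of the credit: $11,590 × 2,400/6,000 = $4,636.
Earned Income Credit: 13% of the $57,200 excess over $192,900 is $7,436 ≥ base, so the credit is $0.
Rural Housing Credit: $250,100 is below the $268,900 cutoff, so the full $4,125 applies.
Total: $4,636 + $0 + $4,125 = $8,761.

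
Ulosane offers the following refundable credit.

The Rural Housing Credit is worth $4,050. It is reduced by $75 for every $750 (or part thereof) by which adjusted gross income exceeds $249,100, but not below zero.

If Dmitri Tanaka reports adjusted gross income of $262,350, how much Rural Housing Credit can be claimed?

$2,700

Rural Housing Credit: income exceeds $249,100 by $13,250, which is 18 full-or-partial $750 increments; reduction = 18 × $75 = $1,350, leaving $2,700.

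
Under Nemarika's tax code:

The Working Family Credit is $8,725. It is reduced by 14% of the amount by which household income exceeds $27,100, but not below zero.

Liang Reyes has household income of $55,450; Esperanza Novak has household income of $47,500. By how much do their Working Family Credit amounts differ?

$1,113

Liang ($55,450): Working Family Credit: 14% of the $28,350 excess over $27,100 is $3,969; credit = $8,725 − $3,969 = $4,756.
Esperanza ($47,500): Working Family Credit: 14% of the $20,400 excess over $27,100 is $2,856; credit = $8,725 − $2,856 = $5,869.
Difference: |$4,756 − $5,869| = $1,113.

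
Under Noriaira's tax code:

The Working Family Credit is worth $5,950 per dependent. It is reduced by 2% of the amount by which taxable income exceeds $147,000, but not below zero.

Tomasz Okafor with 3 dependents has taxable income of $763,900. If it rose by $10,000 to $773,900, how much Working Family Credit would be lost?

At $763,900 — base = 3 × $5,950 = $17,850. 2% of the $616,900 excess over $147,000 is $12,338; credit = $17,850 − $12,338 = $5,512.
At $773,900 — base = 3 × $5,950 = $17,850. 2% of the $626,900 excess over $147,000 is $12,538; credit = $17,850 − $12,538 = $5,312.
Lost: $5,512 − $5,312 = $200.

$200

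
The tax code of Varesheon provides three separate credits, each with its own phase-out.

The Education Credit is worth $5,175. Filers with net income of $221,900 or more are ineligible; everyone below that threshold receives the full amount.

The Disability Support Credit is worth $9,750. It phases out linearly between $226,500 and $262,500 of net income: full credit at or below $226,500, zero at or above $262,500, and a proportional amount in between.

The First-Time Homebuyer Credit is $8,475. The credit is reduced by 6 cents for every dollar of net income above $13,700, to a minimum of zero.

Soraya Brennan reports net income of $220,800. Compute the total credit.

$14,925

Education Credit: $220,800 is below the $221,900 cutoff, so the full $5,175 applies.
Disability Support Credit: $220,800 is at or below the $226,500 threshold, so the full $9,750 applies.
First-Time Homebuyer Credit: 6% of the $207,100 excess over $13,700 is $12,426 ≥ base, so the credit is $0.
Total: $5,175 + $9,750 + $0 = $14,925.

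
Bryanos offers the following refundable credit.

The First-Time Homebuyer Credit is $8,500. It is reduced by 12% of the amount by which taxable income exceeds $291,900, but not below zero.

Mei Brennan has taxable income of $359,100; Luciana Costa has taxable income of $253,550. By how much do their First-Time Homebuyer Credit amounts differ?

Mei ($359,100): First-Time Homebuyer Credit: 12% of the $67,200 excess over $291,900 is $8,064; credit = $8,500 − $8,064 = $436.
Luciana ($253,550): First-Time Homebuyer Credit: $253,550 is at or below the $291,900 threshold, so the full $8,500 applies.
Difference: |$436 − $8,500| = $8,064.

$8,064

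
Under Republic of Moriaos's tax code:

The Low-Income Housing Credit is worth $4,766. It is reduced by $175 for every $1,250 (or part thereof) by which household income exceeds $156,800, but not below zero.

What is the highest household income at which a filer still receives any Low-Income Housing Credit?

$190,550

After 27 increments the reduction is 27 × $175 = $4,725, leaving $41; one more increment wipes it out. Increment 27 ends at excess 27 × $1,250 = $33,750, so the highest qualifying income is $156,800 + $33,750 = $190,550.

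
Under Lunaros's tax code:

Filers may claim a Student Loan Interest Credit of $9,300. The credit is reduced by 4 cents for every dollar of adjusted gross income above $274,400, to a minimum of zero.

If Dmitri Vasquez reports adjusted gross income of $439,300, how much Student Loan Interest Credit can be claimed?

$2,704

Student Loan Interest Credit: 4% of the $164,900 excess over $274,400 is $6,596; credit = $9,300 − $6,596 = $2,704.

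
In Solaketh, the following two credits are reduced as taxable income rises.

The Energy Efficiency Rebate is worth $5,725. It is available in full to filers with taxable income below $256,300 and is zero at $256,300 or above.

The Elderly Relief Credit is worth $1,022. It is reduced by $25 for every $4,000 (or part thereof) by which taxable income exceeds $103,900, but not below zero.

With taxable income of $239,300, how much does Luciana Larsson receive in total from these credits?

$5,897

Energy Efficiency Rebate: $239,300 is below the $256,300 cutoff, so the full $5,725 applies.
Elderly Relief Credit: income exceeds $103,900 by $135,400, which is 34 full-or-partial $4,000 increments; reduction = 34 × $25 = $850, leaving $172.
Total: $5,725 + $172 = $5,897.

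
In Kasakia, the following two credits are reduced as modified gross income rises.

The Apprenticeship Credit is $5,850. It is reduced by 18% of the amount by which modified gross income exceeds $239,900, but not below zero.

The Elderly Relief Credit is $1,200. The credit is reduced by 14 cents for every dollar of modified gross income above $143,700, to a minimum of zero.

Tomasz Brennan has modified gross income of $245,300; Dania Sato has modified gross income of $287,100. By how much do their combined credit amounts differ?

$4,878

Tomasz ($245,300): Apprenticeship Credit: 18% of the $5,400 excess over $239,900 is $972; credit = $5,850 − $972 = $4,878. Elderly Relief Credit: 14% of the $101,600 excess over $143,700 is $14,224 ≥ base, so the credit is $0. total $4,878 + $0 = $4,878
Dania ($287,100): Apprenticeship Credit: 18% of the $47,200 excess over $239,900 is $8,496 ≥ base, so the credit is $0. Elderly Relief Credit: 14% of the $143,400 excess over $143,700 is $20,076 ≥ base, so the credit is $0. total $0 + $0 = $0
Difference: |$4,878 − $0| = $4,878.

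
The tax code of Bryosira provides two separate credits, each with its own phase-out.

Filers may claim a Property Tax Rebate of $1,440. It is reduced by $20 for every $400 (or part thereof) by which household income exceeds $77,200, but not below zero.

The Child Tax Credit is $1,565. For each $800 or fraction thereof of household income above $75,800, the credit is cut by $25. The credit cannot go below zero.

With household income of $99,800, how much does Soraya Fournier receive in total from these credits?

Property Tax Rebate: income exceeds $77,200 by $22,600, which is 57 full-or-partial $400 increments; reduction = 57 × $20 = $1,140, leaving $300.
Child Tax Credit: income exceeds $75,800 by $24,000, which is 30 full-or-partial $800 increments; reduction = 30 × $25 = $750, leaving $815.
Total: $300 + $815 = $1,115.

$1,115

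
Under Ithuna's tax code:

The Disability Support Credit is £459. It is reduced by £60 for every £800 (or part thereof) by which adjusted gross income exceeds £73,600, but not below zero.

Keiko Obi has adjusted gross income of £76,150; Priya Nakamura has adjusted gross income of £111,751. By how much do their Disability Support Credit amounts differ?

£219

Keiko (£76,150): Disability Support Credit: income exceeds £73,600 by £2,550, which is 4 full-or-partial £800 increments; reduction = 4 × £60 = £240, leaving £219.
Priya (£111,751): Disability Support Credit: income exceeds £73,600 by £38,151 → 48 increments × £60 = £2,880 ≥ base, so the credit is £0.
Difference: |£219 − £0| = £219.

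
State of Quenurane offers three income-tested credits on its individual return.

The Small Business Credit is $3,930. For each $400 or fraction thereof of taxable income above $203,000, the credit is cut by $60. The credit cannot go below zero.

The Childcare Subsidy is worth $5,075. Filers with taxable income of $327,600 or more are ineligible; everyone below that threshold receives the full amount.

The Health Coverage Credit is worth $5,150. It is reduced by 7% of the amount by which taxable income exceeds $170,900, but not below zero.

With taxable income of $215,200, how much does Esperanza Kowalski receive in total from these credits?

Small Business Credit: income exceeds $203,000 by $12,200, which is 31 full-or-partial $400 increments; reduction = 31 × $60 = $1,860, leaving $2,070.
Childcare Subsidy: $215,200 is below the $327,600 cutoff, so the full $5,075 applies.
Health Coverage Credit: 7% of the $44,300 excess over $170,900 is $3,101; credit = $5,150 − $3,101 = $2,049.
Total: $2,070 + $5,075 + $2,049 = $9,194.

$9,194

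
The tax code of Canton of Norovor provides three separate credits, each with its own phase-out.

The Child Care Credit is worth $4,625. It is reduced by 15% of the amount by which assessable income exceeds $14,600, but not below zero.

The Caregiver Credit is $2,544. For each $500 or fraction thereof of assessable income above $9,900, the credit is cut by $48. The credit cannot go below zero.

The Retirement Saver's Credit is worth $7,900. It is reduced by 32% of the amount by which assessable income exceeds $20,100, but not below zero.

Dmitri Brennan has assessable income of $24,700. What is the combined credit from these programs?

$10,642

Child Care Credit: 15% of the $10,100 excess over $14,600 is $1,515; credit = $4,625 − $1,515 = $3,110.
Caregiver Credit: income exceeds $9,900 by $14,800, which is 30 full-or-partial $500 increments; reduction = 30 × $48 = $1,440, leaving $1,104.
Retirement Saver's Credit: 32% of the $4,600 excess over $20,100 is $1,472; credit = $7,900 − $1,472 = $6,428.
Total: $3,110 + $1,104 + $6,428 = $10,642.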